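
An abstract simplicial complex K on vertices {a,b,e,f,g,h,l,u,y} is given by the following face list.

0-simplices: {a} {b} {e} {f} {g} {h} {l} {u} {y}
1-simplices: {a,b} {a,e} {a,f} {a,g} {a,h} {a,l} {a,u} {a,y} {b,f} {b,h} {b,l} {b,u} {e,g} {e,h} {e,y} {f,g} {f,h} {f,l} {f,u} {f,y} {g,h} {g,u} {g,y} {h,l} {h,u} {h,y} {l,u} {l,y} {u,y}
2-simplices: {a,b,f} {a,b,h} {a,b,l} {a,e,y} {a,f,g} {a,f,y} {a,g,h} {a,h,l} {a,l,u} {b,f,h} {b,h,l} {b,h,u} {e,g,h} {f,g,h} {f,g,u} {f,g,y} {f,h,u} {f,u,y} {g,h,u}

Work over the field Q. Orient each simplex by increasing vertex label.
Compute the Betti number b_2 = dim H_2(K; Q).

n_0=9 n_1=29 n_2=19  [Q]
∂1: piv[ab,ae,af,ag,ah,al,au,ay] rk=8  ker:bf,bh,bl,bu,eg,eh,ey,fg,fh,fl,fu,fy,gh,gu,gy,hl,hu,hy,lu,ly,uy
∂2: piv[abf,abh,abl,aey,afg,afy,agh,ahl,alu,bfh,bhu,egh,fgu,fgy,fhu,fuy] rk=16  ker:bhl,fgh,ghu
b_2=(19−16)−0=3

b_2=3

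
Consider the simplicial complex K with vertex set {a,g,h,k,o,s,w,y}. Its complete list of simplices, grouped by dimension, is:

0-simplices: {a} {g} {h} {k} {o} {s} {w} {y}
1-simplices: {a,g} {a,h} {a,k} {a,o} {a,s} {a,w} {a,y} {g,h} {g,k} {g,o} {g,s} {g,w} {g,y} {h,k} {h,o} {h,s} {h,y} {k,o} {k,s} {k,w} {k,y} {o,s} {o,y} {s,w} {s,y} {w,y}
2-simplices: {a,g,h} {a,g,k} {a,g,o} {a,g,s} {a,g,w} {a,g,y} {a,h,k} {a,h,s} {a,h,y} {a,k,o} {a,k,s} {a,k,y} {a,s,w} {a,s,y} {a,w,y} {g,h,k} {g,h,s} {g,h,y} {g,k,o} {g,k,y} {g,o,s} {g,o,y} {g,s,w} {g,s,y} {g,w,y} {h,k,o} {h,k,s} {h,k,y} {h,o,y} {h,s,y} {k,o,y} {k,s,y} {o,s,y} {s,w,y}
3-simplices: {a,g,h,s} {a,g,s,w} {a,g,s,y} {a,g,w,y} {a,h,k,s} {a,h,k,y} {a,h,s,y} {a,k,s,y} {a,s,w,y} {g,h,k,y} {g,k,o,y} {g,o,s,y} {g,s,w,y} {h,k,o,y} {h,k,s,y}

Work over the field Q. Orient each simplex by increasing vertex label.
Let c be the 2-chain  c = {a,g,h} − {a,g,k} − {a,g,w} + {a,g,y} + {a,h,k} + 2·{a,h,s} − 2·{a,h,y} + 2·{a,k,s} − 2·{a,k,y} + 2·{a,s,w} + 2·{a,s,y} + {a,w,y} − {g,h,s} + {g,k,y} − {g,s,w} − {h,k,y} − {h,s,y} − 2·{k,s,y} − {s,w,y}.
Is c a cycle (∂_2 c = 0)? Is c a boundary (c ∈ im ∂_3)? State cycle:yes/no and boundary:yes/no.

cycle:yes boundary:no

n_0=8 n_1=26 n_2=34 n_3=15  [Q]
∂1: piv[ag,ah,ak,ao,as,aw,ay] rk=7  ker:gh,gk,go,gs,gw,gy,hk,ho,hs,hy,ko,ks,kw,ky,os,oy,sw,sy,wy
∂2: piv[agh,agk,ago,ags,agw,agy,ahk,ahs,ahy,ako,aks,aky,asw,asy,awy,gos,goy,hko] rk=18  ker:ghk,ghs,ghy,gko,gky,gsw,gsy,gwy,hks,hky,hoy,hsy,koy,ksy,osy,swy
∂3: piv[aghs,agsw,agsy,agwy,ahks,ahky,ahsy,aksy,aswy,ghky,gkoy,gosy,hkoy] rk=13  ker:gswy,hksy
∂2c = 0
c vs im∂3: residual ≠ 0 ⇒ not boundary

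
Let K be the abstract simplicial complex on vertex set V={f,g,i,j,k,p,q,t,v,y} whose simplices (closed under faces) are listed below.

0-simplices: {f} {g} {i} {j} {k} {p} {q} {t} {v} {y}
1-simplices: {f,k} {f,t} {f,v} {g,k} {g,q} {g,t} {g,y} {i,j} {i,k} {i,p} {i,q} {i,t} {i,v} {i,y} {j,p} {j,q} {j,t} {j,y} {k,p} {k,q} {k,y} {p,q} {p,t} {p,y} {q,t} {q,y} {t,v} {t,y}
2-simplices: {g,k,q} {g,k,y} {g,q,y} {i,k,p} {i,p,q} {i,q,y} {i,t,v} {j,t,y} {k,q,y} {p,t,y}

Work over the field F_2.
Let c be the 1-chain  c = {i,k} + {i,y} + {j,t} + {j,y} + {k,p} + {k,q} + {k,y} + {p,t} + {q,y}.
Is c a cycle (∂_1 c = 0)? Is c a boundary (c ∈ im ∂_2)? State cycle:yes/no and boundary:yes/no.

cycle:yes boundary:no

n_0=10 n_1=28 n_2=10  [Z2]
∂1: piv[fk,ft,fv,gk,gq,gy,ij,ik,ip] rk=9  ker:gt,iq,it,iv,iy,jp,jq,jt,jy,kp,kq,ky,pq,pt,py,qt,qy,tv,ty
∂2: piv[gkq,gky,gqy,ikp,ipq,iqy,itv,jty,pty] rk=9  ker:kqy
∂1c = 0
c vs im∂2: residual ≠ 0 ⇒ not boundary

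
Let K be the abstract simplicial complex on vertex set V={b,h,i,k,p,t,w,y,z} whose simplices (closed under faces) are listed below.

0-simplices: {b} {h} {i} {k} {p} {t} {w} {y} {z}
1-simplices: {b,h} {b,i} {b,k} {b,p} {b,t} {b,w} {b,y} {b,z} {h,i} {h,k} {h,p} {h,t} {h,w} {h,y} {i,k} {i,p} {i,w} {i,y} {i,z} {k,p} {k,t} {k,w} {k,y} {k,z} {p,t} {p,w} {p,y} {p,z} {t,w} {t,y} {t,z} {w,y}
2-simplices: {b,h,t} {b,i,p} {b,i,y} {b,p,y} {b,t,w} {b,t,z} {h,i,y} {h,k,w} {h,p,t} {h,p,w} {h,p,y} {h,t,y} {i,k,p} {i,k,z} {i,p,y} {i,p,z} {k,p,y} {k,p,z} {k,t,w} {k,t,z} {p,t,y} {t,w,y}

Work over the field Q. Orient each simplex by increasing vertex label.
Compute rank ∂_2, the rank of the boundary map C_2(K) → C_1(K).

rank∂_2=19

n_0=9 n_1=32 n_2=22  [Q]
∂1: piv[bh,bi,bk,bp,bt,bw,by,bz] rk=8  ker:hi,hk,hp,ht,hw,hy,ik,ip,iw,iy,iz,kp,kt,kw,ky,kz,pt,pw,py,pz,tw,ty,tz,wy
∂2: piv[bht,bip,biy,bpy,btw,btz,hiy,hkw,hpt,hpw,hpy,hty,ikp,ikz,ipz,kpy,ktw,ktz,twy] rk=19  ker:ipy,kpz,pty
rk∂_2=19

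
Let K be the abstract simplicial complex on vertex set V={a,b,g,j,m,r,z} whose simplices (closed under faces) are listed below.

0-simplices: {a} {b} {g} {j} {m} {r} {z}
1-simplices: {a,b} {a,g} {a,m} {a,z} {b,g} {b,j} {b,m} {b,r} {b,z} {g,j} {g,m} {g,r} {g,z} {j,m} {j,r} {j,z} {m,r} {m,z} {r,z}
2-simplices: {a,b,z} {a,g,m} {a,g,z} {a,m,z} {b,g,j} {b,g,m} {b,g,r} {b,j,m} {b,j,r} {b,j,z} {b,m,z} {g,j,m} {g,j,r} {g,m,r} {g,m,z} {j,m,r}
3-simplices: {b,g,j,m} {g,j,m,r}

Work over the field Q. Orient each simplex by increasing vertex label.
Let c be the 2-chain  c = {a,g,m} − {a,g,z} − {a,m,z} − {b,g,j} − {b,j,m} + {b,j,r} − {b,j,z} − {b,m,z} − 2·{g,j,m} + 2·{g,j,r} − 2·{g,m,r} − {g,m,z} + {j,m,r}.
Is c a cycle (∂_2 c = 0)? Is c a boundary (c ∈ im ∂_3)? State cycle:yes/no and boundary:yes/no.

n_0=7 n_1=19 n_2=16 n_3=2  [Q]
∂1: piv[ab,ag,am,az,bj,br] rk=6  ker:bg,bm,bz,gj,gm,gr,gz,jm,jr,jz,mr,mz,rz
∂2: piv[abz,agm,agz,amz,bgj,bgm,bgr,bjm,bjr,bjz,bmz,gmr] rk=12  ker:gjm,gjr,gmz,jmr
∂3: piv[bgjm,gjmr] rk=2
∂2c = −2·{a,m} + 2·{a,z} − {b,g} − {b,r} + 2·{b,z} − {g,j} − 2·{j,m} + 2·{j,r} − {j,z} − {m,r} − 3·{m,z}

cycle:no boundary:no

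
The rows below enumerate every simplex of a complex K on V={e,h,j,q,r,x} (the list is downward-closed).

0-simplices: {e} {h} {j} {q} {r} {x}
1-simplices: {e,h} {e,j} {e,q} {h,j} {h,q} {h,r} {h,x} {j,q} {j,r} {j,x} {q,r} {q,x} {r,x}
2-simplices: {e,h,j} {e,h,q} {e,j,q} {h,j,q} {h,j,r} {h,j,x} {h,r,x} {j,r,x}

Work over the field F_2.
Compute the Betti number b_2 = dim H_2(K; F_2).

n_0=6 n_1=13 n_2=8  [Z2]
∂1: piv[eh,ej,eq,hr,hx] rk=5  ker:hj,hq,jq,jr,jx,qr,qx,rx
∂2: piv[ehj,ehq,ejq,hjr,hjx,hrx] rk=6  ker:hjq,jrx
b_2=(8−6)−0=2

b_2=2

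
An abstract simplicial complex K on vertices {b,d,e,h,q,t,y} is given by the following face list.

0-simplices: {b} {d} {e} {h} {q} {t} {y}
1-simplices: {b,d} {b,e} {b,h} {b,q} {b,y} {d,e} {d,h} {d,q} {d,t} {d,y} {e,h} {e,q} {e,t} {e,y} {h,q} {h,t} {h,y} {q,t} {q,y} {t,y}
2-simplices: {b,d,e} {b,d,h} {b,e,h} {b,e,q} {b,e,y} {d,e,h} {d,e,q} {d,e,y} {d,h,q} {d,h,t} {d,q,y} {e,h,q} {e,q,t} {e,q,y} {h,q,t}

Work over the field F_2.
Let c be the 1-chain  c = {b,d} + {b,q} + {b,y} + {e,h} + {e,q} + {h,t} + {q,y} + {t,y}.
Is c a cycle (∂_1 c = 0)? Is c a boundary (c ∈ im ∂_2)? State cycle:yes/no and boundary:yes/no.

cycle:no boundary:no

n_0=7 n_1=20 n_2=15  [Z2]
∂1: piv[bd,be,bh,bq,by,dt] rk=6  ker:de,dh,dq,dy,eh,eq,et,ey,hq,ht,hy,qt,qy,ty
∂2: piv[bde,bdh,beh,beq,bey,deq,dey,dhq,dht,dqy,eqt,hqt] rk=12  ker:deh,ehq,eqy
∂1c = {b} + {d} + {q} + {y}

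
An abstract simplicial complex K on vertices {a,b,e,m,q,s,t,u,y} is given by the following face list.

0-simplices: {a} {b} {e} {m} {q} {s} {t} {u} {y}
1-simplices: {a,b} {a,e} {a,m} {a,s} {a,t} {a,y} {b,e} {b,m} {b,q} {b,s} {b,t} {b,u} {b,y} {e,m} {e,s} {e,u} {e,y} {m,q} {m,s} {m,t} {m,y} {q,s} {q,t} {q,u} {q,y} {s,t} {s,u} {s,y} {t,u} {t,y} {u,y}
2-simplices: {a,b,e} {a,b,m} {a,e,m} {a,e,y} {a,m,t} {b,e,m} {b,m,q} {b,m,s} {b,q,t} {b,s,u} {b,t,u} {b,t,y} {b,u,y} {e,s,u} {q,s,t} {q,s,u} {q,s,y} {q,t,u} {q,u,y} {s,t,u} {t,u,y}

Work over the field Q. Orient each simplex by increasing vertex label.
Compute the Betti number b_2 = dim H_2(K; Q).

n_0=9 n_1=31 n_2=21  [Q]
∂1: piv[ab,ae,am,as,at,ay,bq,bu] rk=8  ker:be,bm,bs,bt,by,em,es,eu,ey,mq,ms,mt,my,qs,qt,qu,qy,st,su,sy,tu,ty,uy
∂2: piv[abe,abm,aem,aey,amt,bmq,bms,bqt,bsu,btu,bty,buy,esu,qst,qsu,qsy,qtu,quy] rk=18  ker:bem,stu,tuy
b_2=(21−18)−0=3

b_2=3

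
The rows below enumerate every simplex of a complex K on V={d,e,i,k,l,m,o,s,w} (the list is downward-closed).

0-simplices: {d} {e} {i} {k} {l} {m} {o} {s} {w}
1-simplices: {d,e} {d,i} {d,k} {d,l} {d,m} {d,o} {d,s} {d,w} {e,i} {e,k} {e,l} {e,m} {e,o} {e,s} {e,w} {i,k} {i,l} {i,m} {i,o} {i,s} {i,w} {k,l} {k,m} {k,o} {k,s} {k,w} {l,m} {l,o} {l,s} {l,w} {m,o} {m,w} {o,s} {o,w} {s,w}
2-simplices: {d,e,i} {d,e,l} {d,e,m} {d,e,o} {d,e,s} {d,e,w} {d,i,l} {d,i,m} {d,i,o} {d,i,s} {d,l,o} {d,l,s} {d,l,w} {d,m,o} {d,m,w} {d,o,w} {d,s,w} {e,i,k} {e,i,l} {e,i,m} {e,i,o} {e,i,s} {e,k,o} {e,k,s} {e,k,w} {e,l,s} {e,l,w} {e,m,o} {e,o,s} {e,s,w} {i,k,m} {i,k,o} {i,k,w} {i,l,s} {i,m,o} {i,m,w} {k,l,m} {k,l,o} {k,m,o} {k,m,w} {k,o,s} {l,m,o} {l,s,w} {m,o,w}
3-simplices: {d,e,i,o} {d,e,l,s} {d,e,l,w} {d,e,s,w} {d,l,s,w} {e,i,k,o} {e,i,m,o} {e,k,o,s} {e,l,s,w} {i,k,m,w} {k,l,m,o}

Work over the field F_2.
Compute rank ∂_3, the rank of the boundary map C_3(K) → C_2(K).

n_0=9 n_1=35 n_2=44 n_3=11  [Z2]
∂1: piv[de,di,dk,dl,dm,do,ds,dw] rk=8  ker:ei,ek,el,em,eo,es,ew,ik,il,im,io,is,iw,kl,km,ko,ks,kw,lm,lo,ls,lw,mo,mw,os,ow,sw
∂2: piv[dei,del,dem,deo,des,dew,dil,dim,dio,dis,dlo,dls,dlw,dmo,dmw,dow,dsw,eik,eko,eks,ekw,eos,ikm,ikw,klm,klo] rk=26  ker:eil,eim,eio,eis,els,elw,emo,esw,iko,ils,imo,imw,kmo,kmw,kos,lmo,lsw,mow
∂3: piv[deio,dels,delw,desw,dlsw,eiko,eimo,ekos,ikmw,klmo] rk=10  ker:elsw
rk∂_3=10

rank∂_3=10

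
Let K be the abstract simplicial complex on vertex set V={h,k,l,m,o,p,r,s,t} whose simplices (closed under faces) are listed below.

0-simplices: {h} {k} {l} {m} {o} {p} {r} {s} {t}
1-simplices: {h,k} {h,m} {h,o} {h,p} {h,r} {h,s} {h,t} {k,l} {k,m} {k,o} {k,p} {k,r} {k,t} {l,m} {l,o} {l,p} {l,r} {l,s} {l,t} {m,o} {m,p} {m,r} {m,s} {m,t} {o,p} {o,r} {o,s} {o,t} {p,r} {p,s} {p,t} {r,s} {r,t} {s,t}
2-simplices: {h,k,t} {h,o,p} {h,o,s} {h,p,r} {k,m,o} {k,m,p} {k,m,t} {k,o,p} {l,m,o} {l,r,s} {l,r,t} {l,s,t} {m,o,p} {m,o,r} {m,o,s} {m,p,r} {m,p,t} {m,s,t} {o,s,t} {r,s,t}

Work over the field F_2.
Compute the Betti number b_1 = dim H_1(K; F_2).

b_1=8

n_0=9 n_1=34 n_2=20  [Z2]
∂1: piv[hk,hm,ho,hp,hr,hs,ht,kl] rk=8  ker:km,ko,kp,kr,kt,lm,lo,lp,lr,ls,lt,mo,mp,mr,ms,mt,op,or,os,ot,pr,ps,pt,rs,rt,st
∂2: piv[hkt,hop,hos,hpr,kmo,kmp,kmt,kop,lmo,lrs,lrt,lst,mor,mos,mpr,mpt,mst,ost] rk=18  ker:mop,rst
b_1=(34−8)−18=8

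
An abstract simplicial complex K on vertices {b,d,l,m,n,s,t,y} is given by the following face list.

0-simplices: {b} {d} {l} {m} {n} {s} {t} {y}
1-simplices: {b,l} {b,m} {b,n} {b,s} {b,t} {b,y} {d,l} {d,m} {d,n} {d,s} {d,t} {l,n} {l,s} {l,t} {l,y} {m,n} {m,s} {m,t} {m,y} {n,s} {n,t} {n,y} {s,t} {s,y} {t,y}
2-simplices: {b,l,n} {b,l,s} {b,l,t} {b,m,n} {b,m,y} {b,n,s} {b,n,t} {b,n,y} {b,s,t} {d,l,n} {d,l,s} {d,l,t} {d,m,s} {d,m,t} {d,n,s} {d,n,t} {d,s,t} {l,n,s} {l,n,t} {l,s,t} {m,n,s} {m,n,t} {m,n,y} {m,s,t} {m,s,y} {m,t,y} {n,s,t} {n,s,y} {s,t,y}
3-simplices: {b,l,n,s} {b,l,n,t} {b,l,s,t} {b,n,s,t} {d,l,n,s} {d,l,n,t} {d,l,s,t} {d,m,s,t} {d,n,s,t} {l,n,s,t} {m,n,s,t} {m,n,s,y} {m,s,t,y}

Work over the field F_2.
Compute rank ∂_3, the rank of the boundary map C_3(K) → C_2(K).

rank∂_3=11

n_0=8 n_1=25 n_2=29 n_3=13  [Z2]
∂1: piv[bl,bm,bn,bs,bt,by,dl] rk=7  ker:dm,dn,ds,dt,ln,ls,lt,ly,mn,ms,mt,my,ns,nt,ny,st,sy,ty
∂2: piv[bln,bls,blt,bmn,bmy,bns,bnt,bny,bst,dln,dls,dlt,dms,dmt,mns,msy,mty] rk=17  ker:dns,dnt,dst,lns,lnt,lst,mnt,mny,mst,nst,nsy,sty
∂3: piv[blns,blnt,blst,bnst,dlns,dlnt,dlst,dmst,mnst,mnsy,msty] rk=11  ker:dnst,lnst
rk∂_3=11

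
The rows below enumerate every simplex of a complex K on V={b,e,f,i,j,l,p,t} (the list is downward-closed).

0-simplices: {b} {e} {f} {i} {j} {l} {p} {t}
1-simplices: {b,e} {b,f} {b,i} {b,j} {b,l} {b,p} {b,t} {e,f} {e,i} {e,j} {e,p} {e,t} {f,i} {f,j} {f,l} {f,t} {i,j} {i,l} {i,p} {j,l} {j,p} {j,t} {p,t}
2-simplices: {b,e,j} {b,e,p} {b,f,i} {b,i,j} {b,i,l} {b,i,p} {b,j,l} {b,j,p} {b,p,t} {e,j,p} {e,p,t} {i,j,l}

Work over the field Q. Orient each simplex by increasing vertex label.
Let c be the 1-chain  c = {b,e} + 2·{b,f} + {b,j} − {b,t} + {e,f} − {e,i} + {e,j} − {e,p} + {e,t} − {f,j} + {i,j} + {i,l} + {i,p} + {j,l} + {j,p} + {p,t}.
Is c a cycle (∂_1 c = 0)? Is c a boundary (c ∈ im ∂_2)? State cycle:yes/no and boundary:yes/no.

n_0=8 n_1=23 n_2=12  [Q]
∂1: piv[be,bf,bi,bj,bl,bp,bt] rk=7  ker:ef,ei,ej,ep,et,fi,fj,fl,ft,ij,il,ip,jl,jp,jt,pt
∂2: piv[bej,bep,bfi,bij,bil,bip,bjl,bjp,bpt,ept] rk=10  ker:ejp,ijl
∂1c = −3·{b} + 4·{f} − 4·{i} + 2·{l} + {t}

cycle:no boundary:no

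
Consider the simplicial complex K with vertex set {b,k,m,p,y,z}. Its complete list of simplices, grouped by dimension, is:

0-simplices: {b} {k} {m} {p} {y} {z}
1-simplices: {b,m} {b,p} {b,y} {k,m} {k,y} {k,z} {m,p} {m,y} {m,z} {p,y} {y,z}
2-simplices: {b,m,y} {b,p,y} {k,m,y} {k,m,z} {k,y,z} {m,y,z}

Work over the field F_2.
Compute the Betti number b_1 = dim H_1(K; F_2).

b_1=1

n_0=6 n_1=11 n_2=6  [Z2]
∂1: piv[bm,bp,by,km,kz] rk=5  ker:ky,mp,my,mz,py,yz
∂2: piv[bmy,bpy,kmy,kmz,kyz] rk=5  ker:myz
b_1=(11−5)−5=1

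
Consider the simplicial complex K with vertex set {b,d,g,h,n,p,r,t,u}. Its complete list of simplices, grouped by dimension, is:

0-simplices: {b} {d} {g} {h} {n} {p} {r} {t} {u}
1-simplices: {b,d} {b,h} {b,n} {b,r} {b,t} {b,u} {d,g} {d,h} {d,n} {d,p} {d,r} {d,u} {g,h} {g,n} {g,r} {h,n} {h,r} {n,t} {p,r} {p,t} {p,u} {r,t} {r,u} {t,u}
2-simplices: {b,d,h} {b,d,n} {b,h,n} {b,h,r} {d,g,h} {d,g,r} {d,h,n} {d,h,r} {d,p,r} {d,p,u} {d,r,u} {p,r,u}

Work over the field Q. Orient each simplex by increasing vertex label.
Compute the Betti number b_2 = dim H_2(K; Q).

b_2=2

n_0=9 n_1=24 n_2=12  [Q]
∂1: piv[bd,bh,bn,br,bt,bu,dg,dp] rk=8  ker:dh,dn,dr,du,gh,gn,gr,hn,hr,nt,pr,pt,pu,rt,ru,tu
∂2: piv[bdh,bdn,bhn,bhr,dgh,dgr,dhr,dpr,dpu,dru] rk=10  ker:dhn,pru
b_2=(12−10)−0=2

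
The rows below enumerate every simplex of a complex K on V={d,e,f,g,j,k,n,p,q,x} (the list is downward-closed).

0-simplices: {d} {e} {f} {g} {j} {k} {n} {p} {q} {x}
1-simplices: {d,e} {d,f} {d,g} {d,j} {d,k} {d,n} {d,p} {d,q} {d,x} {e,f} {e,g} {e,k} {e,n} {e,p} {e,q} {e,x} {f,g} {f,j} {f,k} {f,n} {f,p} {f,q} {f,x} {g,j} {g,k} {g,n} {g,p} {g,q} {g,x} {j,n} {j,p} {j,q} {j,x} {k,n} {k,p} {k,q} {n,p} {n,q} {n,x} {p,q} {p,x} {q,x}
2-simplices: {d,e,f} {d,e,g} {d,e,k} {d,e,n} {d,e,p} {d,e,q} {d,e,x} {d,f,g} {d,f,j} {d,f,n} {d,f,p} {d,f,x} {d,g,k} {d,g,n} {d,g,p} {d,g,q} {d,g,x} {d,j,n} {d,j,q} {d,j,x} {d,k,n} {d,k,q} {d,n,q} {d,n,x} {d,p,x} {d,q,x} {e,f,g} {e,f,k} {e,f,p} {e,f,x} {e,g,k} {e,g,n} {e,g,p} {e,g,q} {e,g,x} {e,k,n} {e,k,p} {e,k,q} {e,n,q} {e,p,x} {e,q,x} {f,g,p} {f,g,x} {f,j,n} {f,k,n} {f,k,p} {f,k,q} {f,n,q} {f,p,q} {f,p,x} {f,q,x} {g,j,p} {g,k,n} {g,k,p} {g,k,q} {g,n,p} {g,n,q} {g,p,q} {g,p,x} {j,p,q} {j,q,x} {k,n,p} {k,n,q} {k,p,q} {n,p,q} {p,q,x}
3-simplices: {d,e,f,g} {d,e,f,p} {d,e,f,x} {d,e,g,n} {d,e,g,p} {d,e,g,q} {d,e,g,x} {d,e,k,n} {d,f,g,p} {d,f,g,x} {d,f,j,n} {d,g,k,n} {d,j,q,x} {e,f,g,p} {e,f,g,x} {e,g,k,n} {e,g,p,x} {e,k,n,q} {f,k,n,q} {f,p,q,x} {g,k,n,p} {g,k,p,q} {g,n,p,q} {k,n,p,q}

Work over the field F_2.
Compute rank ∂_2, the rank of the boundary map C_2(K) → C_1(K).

rank∂_2=33

n_0=10 n_1=42 n_2=66 n_3=24  [Z2]
∂1: piv[de,df,dg,dj,dk,dn,dp,dq,dx] rk=9  ker:ef,eg,ek,en,ep,eq,ex,fg,fj,fk,fn,fp,fq,fx,gj,gk,gn,gp,gq,gx,jn,jp,jq,jx,kn,kp,kq,np,nq,nx,pq,px,qx
∂2: piv[def,deg,dek,den,dep,deq,dex,dfg,dfj,dfn,dfp,dfx,dgk,dgn,dgp,dgq,dgx,djn,djq,djx,dkn,dkq,dnq,dnx,dpx,dqx,efk,ekp,fkq,fpq,gjp,gnp,jpq] rk=33  ker:efg,efp,efx,egk,egn,egp,egq,egx,ekn,ekq,enq,epx,eqx,fgp,fgx,fjn,fkn,fkp,fnq,fpx,fqx,gkn,gkp,gkq,gnq,gpq,gpx,jqx,knp,knq,kpq,npq,pqx
∂3: piv[defg,defp,defx,degn,degp,degq,degx,dekn,dfgp,dfgx,dfjn,dgkn,djqx,egkn,egpx,eknq,fknq,fpqx,gknp,gkpq,gnpq,knpq] rk=22  ker:efgp,efgx
rk∂_2=33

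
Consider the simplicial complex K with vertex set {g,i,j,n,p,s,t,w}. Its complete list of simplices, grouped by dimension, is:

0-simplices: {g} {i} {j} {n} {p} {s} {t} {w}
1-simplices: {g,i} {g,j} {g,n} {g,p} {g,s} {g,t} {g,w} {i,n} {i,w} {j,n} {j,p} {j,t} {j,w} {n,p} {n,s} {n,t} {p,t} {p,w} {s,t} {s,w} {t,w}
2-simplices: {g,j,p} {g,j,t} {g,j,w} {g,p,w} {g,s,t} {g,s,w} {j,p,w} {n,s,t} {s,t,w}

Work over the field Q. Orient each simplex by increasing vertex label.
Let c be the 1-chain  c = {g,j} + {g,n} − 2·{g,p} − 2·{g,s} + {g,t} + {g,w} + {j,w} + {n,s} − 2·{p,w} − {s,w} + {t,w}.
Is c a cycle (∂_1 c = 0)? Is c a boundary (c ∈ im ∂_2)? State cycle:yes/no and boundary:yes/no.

n_0=8 n_1=21 n_2=9  [Q]
∂1: piv[gi,gj,gn,gp,gs,gt,gw] rk=7  ker:in,iw,jn,jp,jt,jw,np,ns,nt,pt,pw,st,sw,tw
∂2: piv[gjp,gjt,gjw,gpw,gst,gsw,nst,stw] rk=8  ker:jpw
∂1c = 0
c vs im∂2: residual ≠ 0 ⇒ not boundary

cycle:yes boundary:no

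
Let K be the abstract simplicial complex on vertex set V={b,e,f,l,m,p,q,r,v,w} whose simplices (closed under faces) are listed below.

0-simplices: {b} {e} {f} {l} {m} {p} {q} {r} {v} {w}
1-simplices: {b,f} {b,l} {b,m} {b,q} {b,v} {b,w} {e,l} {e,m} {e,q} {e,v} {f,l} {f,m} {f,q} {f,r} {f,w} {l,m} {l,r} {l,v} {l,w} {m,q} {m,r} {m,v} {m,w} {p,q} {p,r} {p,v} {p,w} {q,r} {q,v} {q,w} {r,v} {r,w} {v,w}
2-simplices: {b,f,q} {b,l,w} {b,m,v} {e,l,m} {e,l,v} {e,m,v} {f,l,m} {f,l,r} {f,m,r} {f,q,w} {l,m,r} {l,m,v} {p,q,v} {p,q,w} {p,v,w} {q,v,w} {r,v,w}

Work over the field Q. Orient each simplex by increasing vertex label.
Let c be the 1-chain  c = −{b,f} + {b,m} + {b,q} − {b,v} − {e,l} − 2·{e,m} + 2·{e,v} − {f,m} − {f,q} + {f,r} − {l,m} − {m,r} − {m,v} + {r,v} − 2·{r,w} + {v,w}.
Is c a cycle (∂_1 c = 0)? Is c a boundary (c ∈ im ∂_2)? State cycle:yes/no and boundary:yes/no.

cycle:no boundary:no

n_0=10 n_1=33 n_2=17  [Q]
∂1: piv[bf,bl,bm,bq,bv,bw,el,fr,pq] rk=9  ker:em,eq,ev,fl,fm,fq,fw,lm,lr,lv,lw,mq,mr,mv,mw,pr,pv,pw,qr,qv,qw,rv,rw,vw
∂2: piv[bfq,blw,bmv,elm,elv,emv,flm,flr,fmr,fqw,pqv,pqw,pvw,rvw] rk=14  ker:lmr,lmv,qvw
∂1c = {e} − {m} + {r} − {w}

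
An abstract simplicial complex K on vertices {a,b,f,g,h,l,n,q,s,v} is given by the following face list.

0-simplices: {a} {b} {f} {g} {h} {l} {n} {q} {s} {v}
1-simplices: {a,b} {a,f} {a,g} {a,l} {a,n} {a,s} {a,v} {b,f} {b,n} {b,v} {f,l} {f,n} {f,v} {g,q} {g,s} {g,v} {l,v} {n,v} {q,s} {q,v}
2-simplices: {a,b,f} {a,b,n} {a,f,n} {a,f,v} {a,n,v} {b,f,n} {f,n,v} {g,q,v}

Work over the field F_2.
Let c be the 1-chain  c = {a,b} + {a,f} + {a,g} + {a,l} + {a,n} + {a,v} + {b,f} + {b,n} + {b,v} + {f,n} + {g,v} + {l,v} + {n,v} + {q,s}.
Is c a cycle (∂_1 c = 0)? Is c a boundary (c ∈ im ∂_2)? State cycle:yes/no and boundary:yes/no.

cycle:no boundary:no

n_0=10 n_1=20 n_2=8  [Z2]
∂1: piv[ab,af,ag,al,an,as,av,gq] rk=8  ker:bf,bn,bv,fl,fn,fv,gs,gv,lv,nv,qs,qv
∂2: piv[abf,abn,afn,afv,anv,gqv] rk=6  ker:bfn,fnv
∂1c = {f} + {q} + {s} + {v}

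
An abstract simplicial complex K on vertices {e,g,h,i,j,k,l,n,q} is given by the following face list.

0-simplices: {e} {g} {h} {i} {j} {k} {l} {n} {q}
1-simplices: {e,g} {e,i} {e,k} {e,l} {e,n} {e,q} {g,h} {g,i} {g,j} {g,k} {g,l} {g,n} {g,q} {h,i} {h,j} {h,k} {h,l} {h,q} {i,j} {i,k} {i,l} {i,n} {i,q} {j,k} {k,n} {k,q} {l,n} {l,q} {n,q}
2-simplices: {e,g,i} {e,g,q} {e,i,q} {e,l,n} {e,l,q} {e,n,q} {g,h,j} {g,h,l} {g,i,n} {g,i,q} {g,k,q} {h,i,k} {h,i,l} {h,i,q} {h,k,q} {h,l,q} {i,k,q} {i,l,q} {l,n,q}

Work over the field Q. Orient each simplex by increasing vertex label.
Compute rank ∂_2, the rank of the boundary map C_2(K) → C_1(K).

n_0=9 n_1=29 n_2=19  [Q]
∂1: piv[eg,ei,ek,el,en,eq,gh,gj] rk=8  ker:gi,gk,gl,gn,gq,hi,hj,hk,hl,hq,ij,ik,il,in,iq,jk,kn,kq,ln,lq,nq
∂2: piv[egi,egq,eiq,eln,elq,enq,ghj,ghl,gin,gkq,hik,hil,hiq,hkq,hlq] rk=15  ker:giq,ikq,ilq,lnq
rk∂_2=15

rank∂_2=15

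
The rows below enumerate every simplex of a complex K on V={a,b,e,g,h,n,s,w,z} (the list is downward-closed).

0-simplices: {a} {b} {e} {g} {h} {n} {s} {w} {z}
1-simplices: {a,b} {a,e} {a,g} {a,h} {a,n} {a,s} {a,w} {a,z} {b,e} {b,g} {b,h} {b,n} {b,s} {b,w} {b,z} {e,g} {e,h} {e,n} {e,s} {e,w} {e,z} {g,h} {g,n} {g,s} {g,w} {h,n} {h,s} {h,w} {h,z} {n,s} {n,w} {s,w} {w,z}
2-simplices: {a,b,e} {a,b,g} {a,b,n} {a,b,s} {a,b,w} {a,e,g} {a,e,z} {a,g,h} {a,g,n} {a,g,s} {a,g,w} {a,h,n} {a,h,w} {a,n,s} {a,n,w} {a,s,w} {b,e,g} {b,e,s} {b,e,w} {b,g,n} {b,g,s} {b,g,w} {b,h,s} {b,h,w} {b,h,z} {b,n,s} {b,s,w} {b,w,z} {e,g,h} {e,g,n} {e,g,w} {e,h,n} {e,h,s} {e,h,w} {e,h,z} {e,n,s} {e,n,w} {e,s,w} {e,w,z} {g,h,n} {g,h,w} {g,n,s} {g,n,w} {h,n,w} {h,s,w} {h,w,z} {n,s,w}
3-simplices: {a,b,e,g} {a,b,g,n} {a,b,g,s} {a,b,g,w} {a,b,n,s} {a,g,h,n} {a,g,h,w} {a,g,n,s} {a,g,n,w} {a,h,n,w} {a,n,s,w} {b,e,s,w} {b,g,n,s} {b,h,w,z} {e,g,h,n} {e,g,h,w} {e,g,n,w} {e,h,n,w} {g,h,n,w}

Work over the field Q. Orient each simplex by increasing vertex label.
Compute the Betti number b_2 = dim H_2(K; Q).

b_2=6

n_0=9 n_1=33 n_2=47 n_3=19  [Q]
∂1: piv[ab,ae,ag,ah,an,as,aw,az] rk=8  ker:be,bg,bh,bn,bs,bw,bz,eg,eh,en,es,ew,ez,gh,gn,gs,gw,hn,hs,hw,hz,ns,nw,sw,wz
∂2: piv[abe,abg,abn,abs,abw,aeg,aez,agh,agn,ags,agw,ahn,ahw,ans,anw,asw,bes,bew,bhs,bhw,bhz,bwz,egh,egn,ehz] rk=25  ker:beg,bgn,bgs,bgw,bns,bsw,egw,ehn,ehs,ehw,ens,enw,esw,ewz,ghn,ghw,gns,gnw,hnw,hsw,hwz,nsw
∂3: piv[abeg,abgn,abgs,abgw,abns,aghn,aghw,agns,agnw,ahnw,answ,besw,bhwz,eghn,eghw,egnw] rk=16  ker:bgns,ehnw,ghnw
b_2=(47−25)−16=6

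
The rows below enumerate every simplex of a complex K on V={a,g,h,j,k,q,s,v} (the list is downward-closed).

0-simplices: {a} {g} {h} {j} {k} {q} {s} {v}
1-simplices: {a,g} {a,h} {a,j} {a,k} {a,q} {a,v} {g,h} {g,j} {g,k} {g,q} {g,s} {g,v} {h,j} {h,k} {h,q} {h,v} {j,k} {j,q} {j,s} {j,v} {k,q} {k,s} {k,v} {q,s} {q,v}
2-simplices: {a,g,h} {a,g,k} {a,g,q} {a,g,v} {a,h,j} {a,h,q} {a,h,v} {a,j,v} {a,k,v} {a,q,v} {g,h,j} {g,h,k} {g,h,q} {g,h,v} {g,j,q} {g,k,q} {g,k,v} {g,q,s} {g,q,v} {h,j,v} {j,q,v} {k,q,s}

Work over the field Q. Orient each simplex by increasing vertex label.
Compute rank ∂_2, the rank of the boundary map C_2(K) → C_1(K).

n_0=8 n_1=25 n_2=22  [Q]
∂1: piv[ag,ah,aj,ak,aq,av,gs] rk=7  ker:gh,gj,gk,gq,gv,hj,hk,hq,hv,jk,jq,js,jv,kq,ks,kv,qs,qv
∂2: piv[agh,agk,agq,agv,ahj,ahq,ahv,ajv,akv,aqv,ghj,ghk,gjq,gkq,gqs,kqs] rk=16  ker:ghq,ghv,gkv,gqv,hjv,jqv
rk∂_2=16

rank∂_2=16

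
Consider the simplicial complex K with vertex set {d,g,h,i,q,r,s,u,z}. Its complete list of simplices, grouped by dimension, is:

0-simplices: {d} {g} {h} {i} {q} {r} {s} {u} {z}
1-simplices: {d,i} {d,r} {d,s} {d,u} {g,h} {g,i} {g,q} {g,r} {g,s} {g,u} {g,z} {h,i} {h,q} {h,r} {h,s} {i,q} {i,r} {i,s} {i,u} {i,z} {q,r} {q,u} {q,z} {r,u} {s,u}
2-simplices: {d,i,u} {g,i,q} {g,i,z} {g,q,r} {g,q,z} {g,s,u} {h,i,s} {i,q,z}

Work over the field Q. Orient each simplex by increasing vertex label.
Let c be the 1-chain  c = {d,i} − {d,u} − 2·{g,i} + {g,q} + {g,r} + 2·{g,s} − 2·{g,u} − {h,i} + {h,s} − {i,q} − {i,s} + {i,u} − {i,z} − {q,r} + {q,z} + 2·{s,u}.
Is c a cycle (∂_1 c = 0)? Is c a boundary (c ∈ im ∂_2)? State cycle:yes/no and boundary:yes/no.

cycle:yes boundary:yes

n_0=9 n_1=25 n_2=8  [Q]
∂1: piv[di,dr,ds,du,gh,gi,gq,gz] rk=8  ker:gr,gs,gu,hi,hq,hr,hs,iq,ir,is,iu,iz,qr,qu,qz,ru,su
∂2: piv[diu,giq,giz,gqr,gqz,gsu,his] rk=7  ker:iqz
∂1c = 0
c vs im∂2: reduces to 0 ⇒ boundary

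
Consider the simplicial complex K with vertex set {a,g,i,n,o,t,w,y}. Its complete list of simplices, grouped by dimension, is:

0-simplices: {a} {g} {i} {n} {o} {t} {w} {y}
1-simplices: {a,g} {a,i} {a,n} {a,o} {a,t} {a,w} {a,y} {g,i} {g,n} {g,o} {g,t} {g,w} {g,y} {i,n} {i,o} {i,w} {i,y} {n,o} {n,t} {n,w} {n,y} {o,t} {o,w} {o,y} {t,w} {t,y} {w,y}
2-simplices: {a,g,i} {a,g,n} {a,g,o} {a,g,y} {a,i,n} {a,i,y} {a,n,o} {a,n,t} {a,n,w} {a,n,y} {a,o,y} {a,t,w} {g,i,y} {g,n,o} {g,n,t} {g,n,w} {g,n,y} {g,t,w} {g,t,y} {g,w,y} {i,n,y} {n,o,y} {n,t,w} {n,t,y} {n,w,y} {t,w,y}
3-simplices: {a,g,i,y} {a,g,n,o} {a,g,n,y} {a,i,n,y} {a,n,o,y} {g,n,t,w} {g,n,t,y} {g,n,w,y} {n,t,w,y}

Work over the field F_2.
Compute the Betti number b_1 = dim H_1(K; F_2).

b_1=4

n_0=8 n_1=27 n_2=26 n_3=9  [Z2]
∂1: piv[ag,ai,an,ao,at,aw,ay] rk=7  ker:gi,gn,go,gt,gw,gy,in,io,iw,iy,no,nt,nw,ny,ot,ow,oy,tw,ty,wy
∂2: piv[agi,agn,ago,agy,ain,aiy,ano,ant,anw,any,aoy,atw,gnt,gnw,gty,gwy] rk=16  ker:giy,gno,gny,gtw,iny,noy,ntw,nty,nwy,twy
∂3: piv[agiy,agno,agny,ainy,anoy,gntw,gnty,gnwy,ntwy] rk=9
b_1=(27−7)−16=4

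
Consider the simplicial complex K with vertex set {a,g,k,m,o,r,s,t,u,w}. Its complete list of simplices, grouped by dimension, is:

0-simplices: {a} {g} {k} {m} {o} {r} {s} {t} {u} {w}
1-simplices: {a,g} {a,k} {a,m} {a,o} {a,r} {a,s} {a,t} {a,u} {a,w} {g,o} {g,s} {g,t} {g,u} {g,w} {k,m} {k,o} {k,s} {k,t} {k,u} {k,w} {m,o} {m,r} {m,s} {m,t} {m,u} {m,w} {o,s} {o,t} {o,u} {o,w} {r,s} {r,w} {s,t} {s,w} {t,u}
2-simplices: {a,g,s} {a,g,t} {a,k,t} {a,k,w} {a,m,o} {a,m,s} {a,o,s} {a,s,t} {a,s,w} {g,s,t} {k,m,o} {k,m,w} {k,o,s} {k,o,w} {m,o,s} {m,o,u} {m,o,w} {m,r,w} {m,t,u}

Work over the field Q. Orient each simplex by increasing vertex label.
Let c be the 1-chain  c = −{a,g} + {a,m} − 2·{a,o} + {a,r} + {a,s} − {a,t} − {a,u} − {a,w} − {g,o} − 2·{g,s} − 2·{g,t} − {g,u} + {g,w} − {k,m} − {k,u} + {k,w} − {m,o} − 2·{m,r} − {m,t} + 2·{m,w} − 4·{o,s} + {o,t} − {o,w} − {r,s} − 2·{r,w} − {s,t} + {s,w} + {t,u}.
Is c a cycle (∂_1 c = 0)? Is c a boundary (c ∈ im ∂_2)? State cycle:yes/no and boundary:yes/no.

cycle:no boundary:no

n_0=10 n_1=35 n_2=19  [Q]
∂1: piv[ag,ak,am,ao,ar,as,at,au,aw] rk=9  ker:go,gs,gt,gu,gw,km,ko,ks,kt,ku,kw,mo,mr,ms,mt,mu,mw,os,ot,ou,ow,rs,rw,st,sw,tu
∂2: piv[ags,agt,akt,akw,amo,ams,aos,ast,asw,kmo,kmw,kos,kow,mou,mrw,mtu] rk=16  ker:gst,mos,mow
∂1c = 3·{a} + 4·{g} + {k} + 2·{m} + 2·{r} − 6·{s} − 5·{t} − 2·{u} + {w}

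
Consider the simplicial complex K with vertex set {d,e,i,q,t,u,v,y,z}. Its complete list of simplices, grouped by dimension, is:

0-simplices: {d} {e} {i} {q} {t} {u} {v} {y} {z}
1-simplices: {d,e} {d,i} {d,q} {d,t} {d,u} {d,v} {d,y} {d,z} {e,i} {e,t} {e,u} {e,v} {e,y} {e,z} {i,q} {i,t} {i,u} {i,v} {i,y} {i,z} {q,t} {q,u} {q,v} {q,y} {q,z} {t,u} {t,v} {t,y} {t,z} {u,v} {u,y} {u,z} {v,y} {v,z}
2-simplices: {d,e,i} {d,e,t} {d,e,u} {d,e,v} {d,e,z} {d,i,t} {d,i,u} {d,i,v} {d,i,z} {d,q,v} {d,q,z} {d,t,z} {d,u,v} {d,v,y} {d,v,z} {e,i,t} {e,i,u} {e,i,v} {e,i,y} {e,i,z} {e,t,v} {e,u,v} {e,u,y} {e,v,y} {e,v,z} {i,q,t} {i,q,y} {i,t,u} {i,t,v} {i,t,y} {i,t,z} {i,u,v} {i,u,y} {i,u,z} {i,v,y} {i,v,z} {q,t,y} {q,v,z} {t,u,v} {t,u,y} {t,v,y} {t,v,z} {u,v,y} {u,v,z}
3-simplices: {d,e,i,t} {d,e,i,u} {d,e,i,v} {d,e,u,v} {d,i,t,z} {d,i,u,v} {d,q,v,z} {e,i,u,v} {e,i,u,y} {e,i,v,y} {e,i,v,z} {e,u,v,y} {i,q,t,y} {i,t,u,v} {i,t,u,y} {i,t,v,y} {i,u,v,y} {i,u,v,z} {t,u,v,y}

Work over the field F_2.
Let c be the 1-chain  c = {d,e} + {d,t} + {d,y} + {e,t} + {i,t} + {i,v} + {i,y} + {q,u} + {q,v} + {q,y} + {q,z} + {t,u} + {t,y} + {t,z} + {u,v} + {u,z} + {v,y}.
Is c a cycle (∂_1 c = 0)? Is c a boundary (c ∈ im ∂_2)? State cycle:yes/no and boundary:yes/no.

n_0=9 n_1=34 n_2=44 n_3=19  [Z2]
∂1: piv[de,di,dq,dt,du,dv,dy,dz] rk=8  ker:ei,et,eu,ev,ey,ez,iq,it,iu,iv,iy,iz,qt,qu,qv,qy,qz,tu,tv,ty,tz,uv,uy,uz,vy,vz
∂2: piv[dei,det,deu,dev,dez,dit,diu,div,diz,dqv,dqz,dtz,duv,dvy,dvz,eiy,etv,euy,evy,iqt,iqy,itu,ity,iuz] rk=24  ker:eit,eiu,eiv,eiz,euv,evz,itv,itz,iuv,iuy,ivy,ivz,qty,qvz,tuv,tuy,tvy,tvz,uvy,uvz
∂3: piv[deit,deiu,deiv,deuv,ditz,diuv,dqvz,eiuy,eivy,eivz,euvy,iqty,ituv,ituy,itvy,iuvz] rk=16  ker:eiuv,iuvy,tuvy
∂1c = {d} + {i} + {y} + {z}

cycle:no boundary:no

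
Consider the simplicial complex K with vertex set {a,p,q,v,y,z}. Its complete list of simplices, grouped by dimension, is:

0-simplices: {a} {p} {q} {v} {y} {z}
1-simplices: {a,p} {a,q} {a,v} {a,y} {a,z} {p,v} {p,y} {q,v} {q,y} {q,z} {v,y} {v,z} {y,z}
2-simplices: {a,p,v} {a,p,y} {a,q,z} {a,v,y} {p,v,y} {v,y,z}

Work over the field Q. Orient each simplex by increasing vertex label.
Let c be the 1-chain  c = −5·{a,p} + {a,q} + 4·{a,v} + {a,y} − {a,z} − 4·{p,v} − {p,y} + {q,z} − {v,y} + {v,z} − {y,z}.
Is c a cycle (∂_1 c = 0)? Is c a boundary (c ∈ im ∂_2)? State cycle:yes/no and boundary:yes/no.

n_0=6 n_1=13 n_2=6  [Q]
∂1: piv[ap,aq,av,ay,az] rk=5  ker:pv,py,qv,qy,qz,vy,vz,yz
∂2: piv[apv,apy,aqz,avy,vyz] rk=5  ker:pvy
∂1c = 0
c vs im∂2: reduces to 0 ⇒ boundary

cycle:yes boundary:yes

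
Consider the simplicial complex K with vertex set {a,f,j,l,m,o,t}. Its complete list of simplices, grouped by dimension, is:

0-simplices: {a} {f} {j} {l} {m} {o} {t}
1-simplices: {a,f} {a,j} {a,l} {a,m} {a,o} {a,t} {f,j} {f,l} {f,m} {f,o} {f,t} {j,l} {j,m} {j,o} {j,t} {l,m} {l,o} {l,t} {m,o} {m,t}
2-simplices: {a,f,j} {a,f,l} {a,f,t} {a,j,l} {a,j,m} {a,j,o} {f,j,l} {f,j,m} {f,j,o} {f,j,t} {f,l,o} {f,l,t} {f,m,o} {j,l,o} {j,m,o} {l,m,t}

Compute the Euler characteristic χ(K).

χ(K)=3

n_0=7 n_1=20 n_2=16
χ=+7−20+16=3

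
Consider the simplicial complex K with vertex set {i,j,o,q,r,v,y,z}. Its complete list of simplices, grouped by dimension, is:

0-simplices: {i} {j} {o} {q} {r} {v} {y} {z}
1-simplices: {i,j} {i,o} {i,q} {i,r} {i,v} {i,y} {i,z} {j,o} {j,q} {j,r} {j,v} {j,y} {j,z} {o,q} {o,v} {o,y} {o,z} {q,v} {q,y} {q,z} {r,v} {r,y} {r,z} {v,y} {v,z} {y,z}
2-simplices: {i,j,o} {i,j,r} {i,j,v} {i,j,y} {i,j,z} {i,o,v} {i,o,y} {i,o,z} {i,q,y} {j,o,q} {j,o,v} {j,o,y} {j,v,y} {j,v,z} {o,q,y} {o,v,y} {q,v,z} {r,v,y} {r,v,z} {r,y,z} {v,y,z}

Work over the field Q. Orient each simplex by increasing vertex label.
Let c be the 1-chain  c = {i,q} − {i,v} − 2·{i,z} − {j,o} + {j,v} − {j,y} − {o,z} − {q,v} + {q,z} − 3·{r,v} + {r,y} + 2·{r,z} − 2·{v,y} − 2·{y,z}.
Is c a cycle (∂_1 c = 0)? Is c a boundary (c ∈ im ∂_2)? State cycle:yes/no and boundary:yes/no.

n_0=8 n_1=26 n_2=21  [Q]
∂1: piv[ij,io,iq,ir,iv,iy,iz] rk=7  ker:jo,jq,jr,jv,jy,jz,oq,ov,oy,oz,qv,qy,qz,rv,ry,rz,vy,vz,yz
∂2: piv[ijo,ijr,ijv,ijy,ijz,iov,ioy,ioz,iqy,joq,jvy,jvz,oqy,qvz,rvy,rvz,ryz] rk=17  ker:jov,joy,ovy,vyz
∂1c = 2·{i} + {j} + {q} − 2·{v} − 2·{z}

cycle:no boundary:no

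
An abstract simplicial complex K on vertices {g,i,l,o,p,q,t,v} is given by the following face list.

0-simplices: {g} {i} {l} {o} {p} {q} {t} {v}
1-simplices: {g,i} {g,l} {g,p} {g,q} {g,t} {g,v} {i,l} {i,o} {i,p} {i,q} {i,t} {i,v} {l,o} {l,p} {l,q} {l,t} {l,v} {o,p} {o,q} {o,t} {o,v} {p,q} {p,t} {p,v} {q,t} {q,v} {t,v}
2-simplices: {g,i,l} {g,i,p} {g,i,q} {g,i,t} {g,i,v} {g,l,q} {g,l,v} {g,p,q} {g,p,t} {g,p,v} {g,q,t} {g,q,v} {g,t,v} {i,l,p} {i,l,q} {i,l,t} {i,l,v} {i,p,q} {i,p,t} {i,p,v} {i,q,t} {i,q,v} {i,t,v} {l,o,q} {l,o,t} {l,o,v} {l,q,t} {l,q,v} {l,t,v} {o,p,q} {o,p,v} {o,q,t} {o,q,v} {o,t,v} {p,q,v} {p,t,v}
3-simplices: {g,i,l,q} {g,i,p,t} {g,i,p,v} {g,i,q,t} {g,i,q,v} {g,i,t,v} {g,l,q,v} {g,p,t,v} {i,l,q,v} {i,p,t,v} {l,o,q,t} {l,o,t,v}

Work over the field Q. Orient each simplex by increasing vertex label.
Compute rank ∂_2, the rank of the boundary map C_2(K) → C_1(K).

n_0=8 n_1=27 n_2=36 n_3=12  [Q]
∂1: piv[gi,gl,gp,gq,gt,gv,io] rk=7  ker:il,ip,iq,it,iv,lo,lp,lq,lt,lv,op,oq,ot,ov,pq,pt,pv,qt,qv,tv
∂2: piv[gil,gip,giq,git,giv,glq,glv,gpq,gpt,gpv,gqt,gqv,gtv,ilp,ilt,loq,lot,lov,opq] rk=19  ker:ilq,ilv,ipq,ipt,ipv,iqt,iqv,itv,lqt,lqv,ltv,opv,oqt,oqv,otv,pqv,ptv
∂3: piv[gilq,gipt,gipv,giqt,giqv,gitv,glqv,gptv,ilqv,loqt,lotv] rk=11  ker:iptv
rk∂_2=19

rank∂_2=19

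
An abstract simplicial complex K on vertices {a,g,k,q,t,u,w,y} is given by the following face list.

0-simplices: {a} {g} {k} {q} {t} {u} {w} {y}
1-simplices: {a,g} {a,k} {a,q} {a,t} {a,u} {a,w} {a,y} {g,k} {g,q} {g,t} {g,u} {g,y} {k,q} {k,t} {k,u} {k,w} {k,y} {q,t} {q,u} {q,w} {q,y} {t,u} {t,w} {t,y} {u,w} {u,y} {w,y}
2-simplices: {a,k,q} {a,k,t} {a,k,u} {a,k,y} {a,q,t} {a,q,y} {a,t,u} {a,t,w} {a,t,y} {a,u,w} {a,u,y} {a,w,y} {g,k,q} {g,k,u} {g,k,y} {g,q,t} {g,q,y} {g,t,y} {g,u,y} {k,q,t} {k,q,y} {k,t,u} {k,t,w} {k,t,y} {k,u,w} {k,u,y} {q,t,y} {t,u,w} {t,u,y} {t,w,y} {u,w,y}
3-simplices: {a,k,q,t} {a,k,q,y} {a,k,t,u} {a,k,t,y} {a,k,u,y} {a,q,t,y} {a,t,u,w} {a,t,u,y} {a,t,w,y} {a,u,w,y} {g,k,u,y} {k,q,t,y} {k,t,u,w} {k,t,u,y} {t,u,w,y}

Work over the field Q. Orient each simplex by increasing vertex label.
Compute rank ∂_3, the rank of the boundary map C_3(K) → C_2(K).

rank∂_3=12

n_0=8 n_1=27 n_2=31 n_3=15  [Q]
∂1: piv[ag,ak,aq,at,au,aw,ay] rk=7  ker:gk,gq,gt,gu,gy,kq,kt,ku,kw,ky,qt,qu,qw,qy,tu,tw,ty,uw,uy,wy
∂2: piv[akq,akt,aku,aky,aqt,aqy,atu,atw,aty,auw,auy,awy,gkq,gku,gky,gqt,ktw] rk=17  ker:gqy,gty,guy,kqt,kqy,ktu,kty,kuw,kuy,qty,tuw,tuy,twy,uwy
∂3: piv[akqt,akqy,aktu,akty,akuy,aqty,atuw,atuy,atwy,auwy,gkuy,ktuw] rk=12  ker:kqty,ktuy,tuwy
rk∂_3=12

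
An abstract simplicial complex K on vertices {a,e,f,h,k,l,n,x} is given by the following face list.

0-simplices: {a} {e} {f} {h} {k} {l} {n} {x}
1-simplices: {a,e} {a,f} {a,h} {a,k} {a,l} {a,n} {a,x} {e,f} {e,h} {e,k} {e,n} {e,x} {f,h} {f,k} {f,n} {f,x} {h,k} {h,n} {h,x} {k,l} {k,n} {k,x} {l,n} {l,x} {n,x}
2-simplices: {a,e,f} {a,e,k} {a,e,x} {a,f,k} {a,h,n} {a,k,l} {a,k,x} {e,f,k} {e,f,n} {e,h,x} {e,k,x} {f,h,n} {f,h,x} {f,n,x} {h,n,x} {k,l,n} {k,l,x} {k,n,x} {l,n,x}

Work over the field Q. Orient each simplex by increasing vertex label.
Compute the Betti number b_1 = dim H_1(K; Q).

b_1=3

n_0=8 n_1=25 n_2=19  [Q]
∂1: piv[ae,af,ah,ak,al,an,ax] rk=7  ker:ef,eh,ek,en,ex,fh,fk,fn,fx,hk,hn,hx,kl,kn,kx,ln,lx,nx
∂2: piv[aef,aek,aex,afk,ahn,akl,akx,efn,ehx,fhn,fhx,fnx,kln,klx,knx] rk=15  ker:efk,ekx,hnx,lnx
b_1=(25−7)−15=3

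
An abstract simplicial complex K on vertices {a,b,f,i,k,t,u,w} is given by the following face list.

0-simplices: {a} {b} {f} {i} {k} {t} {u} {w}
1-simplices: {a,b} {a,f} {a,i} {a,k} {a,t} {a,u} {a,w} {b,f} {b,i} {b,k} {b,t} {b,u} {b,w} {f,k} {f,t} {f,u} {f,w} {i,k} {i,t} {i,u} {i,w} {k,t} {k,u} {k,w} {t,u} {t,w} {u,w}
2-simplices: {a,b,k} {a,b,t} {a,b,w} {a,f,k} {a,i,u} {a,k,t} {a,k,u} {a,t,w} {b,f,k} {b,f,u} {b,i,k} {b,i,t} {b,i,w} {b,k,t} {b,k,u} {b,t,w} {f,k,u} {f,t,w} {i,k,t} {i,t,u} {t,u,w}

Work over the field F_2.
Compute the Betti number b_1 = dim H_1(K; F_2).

b_1=3

n_0=8 n_1=27 n_2=21  [Z2]
∂1: piv[ab,af,ai,ak,at,au,aw] rk=7  ker:bf,bi,bk,bt,bu,bw,fk,ft,fu,fw,ik,it,iu,iw,kt,ku,kw,tu,tw,uw
∂2: piv[abk,abt,abw,afk,aiu,akt,aku,atw,bfk,bfu,bik,bit,biw,bku,ftw,itu,tuw] rk=17  ker:bkt,btw,fku,ikt
b_1=(27−7)−17=3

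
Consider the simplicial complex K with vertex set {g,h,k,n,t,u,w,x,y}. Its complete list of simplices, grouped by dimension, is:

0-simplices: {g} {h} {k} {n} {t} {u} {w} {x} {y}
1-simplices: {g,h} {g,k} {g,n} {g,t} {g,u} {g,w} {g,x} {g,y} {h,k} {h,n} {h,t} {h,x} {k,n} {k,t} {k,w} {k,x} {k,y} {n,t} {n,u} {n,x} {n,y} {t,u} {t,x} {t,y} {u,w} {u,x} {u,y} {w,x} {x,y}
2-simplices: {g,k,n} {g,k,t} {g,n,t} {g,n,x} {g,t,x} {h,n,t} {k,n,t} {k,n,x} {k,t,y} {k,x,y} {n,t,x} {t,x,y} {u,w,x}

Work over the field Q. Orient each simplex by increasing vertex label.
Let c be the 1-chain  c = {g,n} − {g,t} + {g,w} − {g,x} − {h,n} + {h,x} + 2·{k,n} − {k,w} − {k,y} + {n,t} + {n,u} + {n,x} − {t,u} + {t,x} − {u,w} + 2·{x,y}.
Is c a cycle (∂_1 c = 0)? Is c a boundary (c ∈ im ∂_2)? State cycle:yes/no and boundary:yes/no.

n_0=9 n_1=29 n_2=13  [Q]
∂1: piv[gh,gk,gn,gt,gu,gw,gx,gy] rk=8  ker:hk,hn,ht,hx,kn,kt,kw,kx,ky,nt,nu,nx,ny,tu,tx,ty,uw,ux,uy,wx,xy
∂2: piv[gkn,gkt,gnt,gnx,gtx,hnt,knx,kty,kxy,uwx] rk=10  ker:knt,ntx,txy
∂1c = −{n} + {u} − {w} + {y}

cycle:no boundary:no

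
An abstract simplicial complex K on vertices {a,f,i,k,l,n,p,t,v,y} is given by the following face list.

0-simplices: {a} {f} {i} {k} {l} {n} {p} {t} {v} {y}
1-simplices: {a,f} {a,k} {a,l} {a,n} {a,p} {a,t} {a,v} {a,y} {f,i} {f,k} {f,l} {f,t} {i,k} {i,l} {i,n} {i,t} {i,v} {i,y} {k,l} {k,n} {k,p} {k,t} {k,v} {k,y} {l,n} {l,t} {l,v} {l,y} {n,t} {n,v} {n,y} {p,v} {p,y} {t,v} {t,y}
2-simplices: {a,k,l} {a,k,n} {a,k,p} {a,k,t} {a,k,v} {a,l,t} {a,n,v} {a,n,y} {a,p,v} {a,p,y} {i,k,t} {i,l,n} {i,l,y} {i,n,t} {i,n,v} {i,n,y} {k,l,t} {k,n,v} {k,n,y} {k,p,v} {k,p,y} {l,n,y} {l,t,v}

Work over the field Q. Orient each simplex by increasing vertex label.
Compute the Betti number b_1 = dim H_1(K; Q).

b_1=8

n_0=10 n_1=35 n_2=23  [Q]
∂1: piv[af,ak,al,an,ap,at,av,ay,fi] rk=9  ker:fk,fl,ft,ik,il,in,it,iv,iy,kl,kn,kp,kt,kv,ky,ln,lt,lv,ly,nt,nv,ny,pv,py,tv,ty
∂2: piv[akl,akn,akp,akt,akv,alt,anv,any,apv,apy,ikt,iln,ily,int,inv,iny,kny,ltv] rk=18  ker:klt,knv,kpv,kpy,lny
b_1=(35−9)−18=8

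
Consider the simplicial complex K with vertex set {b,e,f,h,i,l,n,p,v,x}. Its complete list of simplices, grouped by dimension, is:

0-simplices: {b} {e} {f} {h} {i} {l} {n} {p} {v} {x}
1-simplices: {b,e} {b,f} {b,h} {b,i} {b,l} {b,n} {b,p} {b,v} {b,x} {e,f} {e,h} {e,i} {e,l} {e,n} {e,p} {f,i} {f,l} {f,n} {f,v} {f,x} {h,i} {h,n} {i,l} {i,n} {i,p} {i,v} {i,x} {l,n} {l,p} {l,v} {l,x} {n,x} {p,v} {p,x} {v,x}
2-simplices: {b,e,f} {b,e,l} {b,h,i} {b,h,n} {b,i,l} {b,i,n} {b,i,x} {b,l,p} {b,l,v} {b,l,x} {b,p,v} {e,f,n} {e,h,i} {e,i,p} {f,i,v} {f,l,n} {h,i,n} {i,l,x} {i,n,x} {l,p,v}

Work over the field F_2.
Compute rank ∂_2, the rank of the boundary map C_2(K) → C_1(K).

n_0=10 n_1=35 n_2=20  [Z2]
∂1: piv[be,bf,bh,bi,bl,bn,bp,bv,bx] rk=9  ker:ef,eh,ei,el,en,ep,fi,fl,fn,fv,fx,hi,hn,il,in,ip,iv,ix,ln,lp,lv,lx,nx,pv,px,vx
∂2: piv[bef,bel,bhi,bhn,bil,bin,bix,blp,blv,blx,bpv,efn,ehi,eip,fiv,fln,inx] rk=17  ker:hin,ilx,lpv
rk∂_2=17

rank∂_2=17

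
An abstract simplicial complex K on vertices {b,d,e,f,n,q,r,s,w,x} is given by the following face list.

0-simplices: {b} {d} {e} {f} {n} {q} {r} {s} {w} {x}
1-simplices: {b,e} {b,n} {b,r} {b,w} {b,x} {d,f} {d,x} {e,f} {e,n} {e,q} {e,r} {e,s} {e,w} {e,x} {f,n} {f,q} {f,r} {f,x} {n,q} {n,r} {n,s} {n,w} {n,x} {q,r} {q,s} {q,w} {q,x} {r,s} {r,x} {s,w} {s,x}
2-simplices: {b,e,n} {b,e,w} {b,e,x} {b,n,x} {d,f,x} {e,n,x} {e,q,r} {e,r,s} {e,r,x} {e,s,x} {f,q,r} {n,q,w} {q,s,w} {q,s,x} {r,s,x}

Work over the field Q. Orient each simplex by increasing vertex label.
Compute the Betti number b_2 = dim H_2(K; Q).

b_2=2

n_0=10 n_1=31 n_2=15  [Q]
∂1: piv[be,bn,br,bw,bx,df,dx,eq,es] rk=9  ker:ef,en,er,ew,ex,fn,fq,fr,fx,nq,nr,ns,nw,nx,qr,qs,qw,qx,rs,rx,sw,sx
∂2: piv[ben,bew,bex,bnx,dfx,eqr,ers,erx,esx,fqr,nqw,qsw,qsx] rk=13  ker:enx,rsx
b_2=(15−13)−0=2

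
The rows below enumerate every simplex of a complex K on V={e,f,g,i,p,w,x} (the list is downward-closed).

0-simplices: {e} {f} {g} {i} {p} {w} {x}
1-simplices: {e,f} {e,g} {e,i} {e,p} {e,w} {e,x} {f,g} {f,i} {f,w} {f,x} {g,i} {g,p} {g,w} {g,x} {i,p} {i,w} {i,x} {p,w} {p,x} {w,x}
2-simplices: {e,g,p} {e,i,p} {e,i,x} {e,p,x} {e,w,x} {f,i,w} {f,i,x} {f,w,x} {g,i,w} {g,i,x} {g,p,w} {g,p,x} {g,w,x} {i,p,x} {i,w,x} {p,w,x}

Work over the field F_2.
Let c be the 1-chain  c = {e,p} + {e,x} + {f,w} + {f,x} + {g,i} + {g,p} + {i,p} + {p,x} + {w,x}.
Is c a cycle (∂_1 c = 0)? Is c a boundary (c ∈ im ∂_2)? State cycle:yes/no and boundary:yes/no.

cycle:yes boundary:yes

n_0=7 n_1=20 n_2=16  [Z2]
∂1: piv[ef,eg,ei,ep,ew,ex] rk=6  ker:fg,fi,fw,fx,gi,gp,gw,gx,ip,iw,ix,pw,px,wx
∂2: piv[egp,eip,eix,epx,ewx,fiw,fix,fwx,giw,gix,gpw,gpx] rk=12  ker:gwx,ipx,iwx,pwx
∂1c = 0
c vs im∂2: reduces to 0 ⇒ boundary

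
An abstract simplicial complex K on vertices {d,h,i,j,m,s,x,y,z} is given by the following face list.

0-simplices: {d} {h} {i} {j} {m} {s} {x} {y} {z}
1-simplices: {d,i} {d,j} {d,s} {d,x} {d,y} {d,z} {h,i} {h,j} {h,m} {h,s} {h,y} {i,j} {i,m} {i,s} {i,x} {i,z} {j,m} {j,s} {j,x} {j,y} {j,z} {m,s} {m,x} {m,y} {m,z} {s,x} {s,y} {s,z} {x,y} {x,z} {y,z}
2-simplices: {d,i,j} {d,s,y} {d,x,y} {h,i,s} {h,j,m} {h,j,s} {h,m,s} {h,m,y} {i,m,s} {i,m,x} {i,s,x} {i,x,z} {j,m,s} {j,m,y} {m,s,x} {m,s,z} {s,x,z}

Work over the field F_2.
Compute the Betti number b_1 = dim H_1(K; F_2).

b_1=8

n_0=9 n_1=31 n_2=17  [Z2]
∂1: piv[di,dj,ds,dx,dy,dz,hi,hm] rk=8  ker:hj,hs,hy,ij,im,is,ix,iz,jm,js,jx,jy,jz,ms,mx,my,mz,sx,sy,sz,xy,xz,yz
∂2: piv[dij,dsy,dxy,his,hjm,hjs,hms,hmy,ims,imx,isx,ixz,jmy,msz,sxz] rk=15  ker:jms,msx
b_1=(31−8)−15=8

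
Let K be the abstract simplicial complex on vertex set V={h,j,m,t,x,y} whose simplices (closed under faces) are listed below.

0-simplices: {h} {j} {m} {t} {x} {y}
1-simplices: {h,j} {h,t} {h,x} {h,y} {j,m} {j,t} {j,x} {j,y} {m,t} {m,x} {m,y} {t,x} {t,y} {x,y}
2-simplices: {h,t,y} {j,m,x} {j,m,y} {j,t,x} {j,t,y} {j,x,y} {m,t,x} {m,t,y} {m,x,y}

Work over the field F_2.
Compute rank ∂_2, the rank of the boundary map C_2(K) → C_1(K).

rank∂_2=7

n_0=6 n_1=14 n_2=9  [Z2]
∂1: piv[hj,ht,hx,hy,jm] rk=5  ker:jt,jx,jy,mt,mx,my,tx,ty,xy
∂2: piv[hty,jmx,jmy,jtx,jty,jxy,mtx] rk=7  ker:mty,mxy
rk∂_2=7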